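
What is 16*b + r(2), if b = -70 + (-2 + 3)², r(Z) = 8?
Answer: -1096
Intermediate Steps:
b = -69 (b = -70 + 1² = -70 + 1 = -69)
16*b + r(2) = 16*(-69) + 8 = -1104 + 8 = -1096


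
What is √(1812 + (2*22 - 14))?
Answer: √1842 ≈ 42.919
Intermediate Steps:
√(1812 + (2*22 - 14)) = √(1812 + (44 - 14)) = √(1812 + 30) = √1842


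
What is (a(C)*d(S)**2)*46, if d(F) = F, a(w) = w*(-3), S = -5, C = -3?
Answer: 10350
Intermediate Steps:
a(w) = -3*w
(a(C)*d(S)**2)*46 = (-3*(-3)*(-5)**2)*46 = (9*25)*46 = 225*46 = 10350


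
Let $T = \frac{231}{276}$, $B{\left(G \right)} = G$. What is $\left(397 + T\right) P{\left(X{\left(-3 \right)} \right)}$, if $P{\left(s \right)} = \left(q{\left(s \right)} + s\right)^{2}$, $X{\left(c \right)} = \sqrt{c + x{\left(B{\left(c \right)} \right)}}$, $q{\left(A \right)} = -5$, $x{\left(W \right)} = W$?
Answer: $\frac{695419}{92} - \frac{183005 i \sqrt{6}}{46} \approx 7558.9 - 9745.0 i$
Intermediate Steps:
$T = \frac{77}{92}$ ($T = 231 \cdot \frac{1}{276} = \frac{77}{92} \approx 0.83696$)
$X{\left(c \right)} = \sqrt{2} \sqrt{c}$ ($X{\left(c \right)} = \sqrt{c + c} = \sqrt{2 c} = \sqrt{2} \sqrt{c}$)
$P{\left(s \right)} = \left(-5 + s\right)^{2}$
$\left(397 + T\right) P{\left(X{\left(-3 \right)} \right)} = \left(397 + \frac{77}{92}\right) \left(-5 + \sqrt{2} \sqrt{-3}\right)^{2} = \frac{36601 \left(-5 + \sqrt{2} i \sqrt{3}\right)^{2}}{92} = \frac{36601 \left(-5 + i \sqrt{6}\right)^{2}}{92}$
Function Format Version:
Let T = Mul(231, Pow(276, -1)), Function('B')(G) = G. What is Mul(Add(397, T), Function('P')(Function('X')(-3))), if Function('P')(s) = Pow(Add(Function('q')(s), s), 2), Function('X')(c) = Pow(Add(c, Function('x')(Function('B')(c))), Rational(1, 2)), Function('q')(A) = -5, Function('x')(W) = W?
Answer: Add(Rational(695419, 92), Mul(Rational(-183005, 46), I, Pow(6, Rational(1, 2)))) ≈ Add(7558.9, Mul(-9745.0, I))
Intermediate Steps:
T = Rational(77, 92) (T = Mul(231, Rational(1, 276)) = Rational(77, 92) ≈ 0.83696)
Function('X')(c) = Mul(Pow(2, Rational(1, 2)), Pow(c, Rational(1, 2))) (Function('X')(c) = Pow(Add(c, c), Rational(1, 2)) = Pow(Mul(2, c), Rational(1, 2)) = Mul(Pow(2, Rational(1, 2)), Pow(c, Rational(1, 2))))
Function('P')(s) = Pow(Add(-5, s), 2)
Mul(Add(397, T), Function('P')(Function('X')(-3))) = Mul(Add(397, Rational(77, 92)), Pow(Add(-5, Mul(Pow(2, Rational(1, 2)), Pow(-3, Rational(1, 2)))), 2)) = Mul(Rational(36601, 92), Pow(Add(-5, Mul(Pow(2, Rational(1, 2)), Mul(I, Pow(3, Rational(1, 2))))), 2)) = Mul(Rational(36601, 92), Pow(Add(-5, Mul(I, Pow(6, Rational(1, 2)))), 2))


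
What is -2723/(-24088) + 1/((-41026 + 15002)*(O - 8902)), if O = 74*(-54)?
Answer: 114249442273/1010664889072 ≈ 0.11304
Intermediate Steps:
O = -3996
-2723/(-24088) + 1/((-41026 + 15002)*(O - 8902)) = -2723/(-24088) + 1/((-41026 + 15002)*(-3996 - 8902)) = -2723*(-1/24088) + 1/(-26024*(-12898)) = 2723/24088 - 1/26024*(-1/12898) = 2723/24088 + 1/335657552 = 114249442273/1010664889072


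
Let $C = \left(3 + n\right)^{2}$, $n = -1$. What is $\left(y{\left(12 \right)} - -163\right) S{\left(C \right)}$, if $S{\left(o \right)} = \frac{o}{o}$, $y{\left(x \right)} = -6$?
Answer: $157$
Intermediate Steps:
$C = 4$ ($C = \left(3 - 1\right)^{2} = 2^{2} = 4$)
$S{\left(o \right)} = 1$
$\left(y{\left(12 \right)} - -163\right) S{\left(C \right)} = \left(-6 - -163\right) 1 = \left(-6 + 163\right) 1 = 157 \cdot 1 = 157$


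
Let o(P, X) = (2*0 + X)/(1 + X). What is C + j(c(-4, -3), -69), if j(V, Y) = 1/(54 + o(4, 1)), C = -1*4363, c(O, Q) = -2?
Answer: -475565/109 ≈ -4363.0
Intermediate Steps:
C = -4363
o(P, X) = X/(1 + X) (o(P, X) = (0 + X)/(1 + X) = X/(1 + X))
j(V, Y) = 2/109 (j(V, Y) = 1/(54 + 1/(1 + 1)) = 1/(54 + 1/2) = 1/(109/2) = 2/109)
C + j(c(-4, -3), -69) = -4363 + 2/109 = -475565/109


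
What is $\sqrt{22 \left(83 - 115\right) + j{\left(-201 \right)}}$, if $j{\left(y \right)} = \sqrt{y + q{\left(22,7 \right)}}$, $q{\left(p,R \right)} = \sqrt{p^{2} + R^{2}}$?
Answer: $\sqrt{-704 + i \sqrt{201 - \sqrt{533}}} \approx 0.2513 + 26.534 i$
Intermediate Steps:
$q{\left(p,R \right)} = \sqrt{R^{2} + p^{2}}$
$j{\left(y \right)} = \sqrt{y + \sqrt{533}}$ ($j{\left(y \right)} = \sqrt{y + \sqrt{7^{2} + 22^{2}}} = \sqrt{y + \sqrt{49 + 484}} = \sqrt{y + \sqrt{533}}$)
$\sqrt{22 \left(83 - 115\right) + j{\left(-201 \right)}} = \sqrt{22 \left(83 - 115\right) + \sqrt{-201 + \sqrt{533}}} = \sqrt{22 \left(-32\right) + \sqrt{-201 + \sqrt{533}}} = \sqrt{-704 + \sqrt{-201 + \sqrt{533}}}$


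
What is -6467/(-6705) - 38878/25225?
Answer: -19509383/33826725 ≈ -0.57675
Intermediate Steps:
-6467/(-6705) - 38878/25225 = -6467*(-1/6705) - 38878*1/25225 = 6467/6705 - 38878/25225 = -19509383/33826725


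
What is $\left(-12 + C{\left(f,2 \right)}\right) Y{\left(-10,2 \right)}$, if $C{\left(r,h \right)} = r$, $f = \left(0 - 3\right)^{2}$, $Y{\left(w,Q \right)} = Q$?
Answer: $-6$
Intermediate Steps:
$f = 9$ ($f = \left(-3\right)^{2} = 9$)
$\left(-12 + C{\left(f,2 \right)}\right) Y{\left(-10,2 \right)} = \left(-12 + 9\right) 2 = \left(-3\right) 2 = -6$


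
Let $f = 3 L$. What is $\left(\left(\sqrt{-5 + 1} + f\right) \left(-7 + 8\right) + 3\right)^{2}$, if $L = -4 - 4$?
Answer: $437 - 84 i \approx 437.0 - 84.0 i$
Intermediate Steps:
$L = -8$
$f = -24$ ($f = 3 \left(-8\right) = -24$)
$\left(\left(\sqrt{-5 + 1} + f\right) \left(-7 + 8\right) + 3\right)^{2} = \left(\left(\sqrt{-5 + 1} - 24\right) \left(-7 + 8\right) + 3\right)^{2} = \left(\left(\sqrt{-4} - 24\right) 1 + 3\right)^{2} = \left(\left(2 i - 24\right) 1 + 3\right)^{2} = \left(\left(-24 + 2 i\right) 1 + 3\right)^{2} = \left(\left(-24 + 2 i\right) + 3\right)^{2} = \left(-21 + 2 i\right)^{2}$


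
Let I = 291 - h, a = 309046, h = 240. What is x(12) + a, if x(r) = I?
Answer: 309097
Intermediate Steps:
I = 51 (I = 291 - 1*240 = 291 - 240 = 51)
x(r) = 51
x(12) + a = 51 + 309046 = 309097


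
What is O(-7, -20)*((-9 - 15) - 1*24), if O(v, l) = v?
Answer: 336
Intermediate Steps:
O(-7, -20)*((-9 - 15) - 1*24) = -7*((-9 - 15) - 1*24) = -7*(-24 - 24) = -7*(-48) = 336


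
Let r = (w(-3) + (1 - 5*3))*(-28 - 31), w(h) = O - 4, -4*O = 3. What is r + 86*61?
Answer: 25409/4 ≈ 6352.3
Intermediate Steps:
O = -3/4 (O = -1/4*3 = -3/4 ≈ -0.75000)
w(h) = -19/4 (w(h) = -3/4 - 4 = -19/4)
r = 4425/4 (r = (-19/4 + (1 - 5*3))*(-28 - 31) = (-19/4 + (1 - 15))*(-59) = (-19/4 - 14)*(-59) = -75/4*(-59) = 4425/4 ≈ 1106.3)
r + 86*61 = 4425/4 + 86*61 = 4425/4 + 5246 = 25409/4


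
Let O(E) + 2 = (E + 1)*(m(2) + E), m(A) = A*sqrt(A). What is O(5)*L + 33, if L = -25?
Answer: -667 - 300*sqrt(2) ≈ -1091.3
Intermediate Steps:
m(A) = A**(3/2)
O(E) = -2 + (1 + E)*(E + 2*sqrt(2)) (O(E) = -2 + (E + 1)*(2**(3/2) + E) = -2 + (1 + E)*(2*sqrt(2) + E) = -2 + (1 + E)*(E + 2*sqrt(2)))
O(5)*L + 33 = (-2 + 5 + 5**2 + 2*sqrt(2) + 2*5*sqrt(2))*(-25) + 33 = (-2 + 5 + 25 + 2*sqrt(2) + 10*sqrt(2))*(-25) + 33 = (28 + 12*sqrt(2))*(-25) + 33 = (-700 - 300*sqrt(2)) + 33 = -667 - 300*sqrt(2)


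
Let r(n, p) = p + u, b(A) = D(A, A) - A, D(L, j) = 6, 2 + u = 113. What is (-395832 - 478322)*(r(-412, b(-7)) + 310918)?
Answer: -271898608468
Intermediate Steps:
u = 111 (u = -2 + 113 = 111)
b(A) = 6 - A
r(n, p) = 111 + p (r(n, p) = p + 111 = 111 + p)
(-395832 - 478322)*(r(-412, b(-7)) + 310918) = (-395832 - 478322)*((111 + (6 - 1*(-7))) + 310918) = -874154*((111 + (6 + 7)) + 310918) = -874154*((111 + 13) + 310918) = -874154*(124 + 310918) = -874154*311042 = -271898608468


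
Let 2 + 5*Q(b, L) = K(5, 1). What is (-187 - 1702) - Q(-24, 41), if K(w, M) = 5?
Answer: -9448/5 ≈ -1889.6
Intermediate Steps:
Q(b, L) = 3/5 (Q(b, L) = -2/5 + (1/5)*5 = -2/5 + 1 = 3/5)
(-187 - 1702) - Q(-24, 41) = (-187 - 1702) - 1*3/5 = -1889 - 3/5 = -9448/5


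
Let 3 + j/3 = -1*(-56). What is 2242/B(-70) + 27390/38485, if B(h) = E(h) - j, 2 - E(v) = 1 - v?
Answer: -421255/46182 ≈ -9.1216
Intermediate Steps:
E(v) = 1 + v (E(v) = 2 - (1 - v) = 2 + (-1 + v) = 1 + v)
j = 159 (j = -9 + 3*(-1*(-56)) = -9 + 3*56 = -9 + 168 = 159)
B(h) = -158 + h (B(h) = (1 + h) - 1*159 = (1 + h) - 159 = -158 + h)
2242/B(-70) + 27390/38485 = 2242/(-158 - 70) + 27390/38485 = 2242/(-228) + 27390*(1/38485) = 2242*(-1/228) + 5478/7697 = -59/6 + 5478/7697 = -421255/46182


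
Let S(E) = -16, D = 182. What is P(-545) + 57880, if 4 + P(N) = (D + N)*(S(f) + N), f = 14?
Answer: 261519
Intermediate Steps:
P(N) = -4 + (-16 + N)*(182 + N) (P(N) = -4 + (182 + N)*(-16 + N) = -4 + (-16 + N)*(182 + N))
P(-545) + 57880 = (-2916 + (-545)² + 166*(-545)) + 57880 = (-2916 + 297025 - 90470) + 57880 = 203639 + 57880 = 261519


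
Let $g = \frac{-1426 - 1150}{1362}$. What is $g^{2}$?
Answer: $\frac{1658944}{463761} \approx 3.5772$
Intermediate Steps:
$g = - \frac{1288}{681}$ ($g = \left(-1426 - 1150\right) \frac{1}{1362} = \left(-2576\right) \frac{1}{1362} = - \frac{1288}{681} \approx -1.8913$)
$g^{2} = \left(- \frac{1288}{681}\right)^{2} = \frac{1658944}{463761}$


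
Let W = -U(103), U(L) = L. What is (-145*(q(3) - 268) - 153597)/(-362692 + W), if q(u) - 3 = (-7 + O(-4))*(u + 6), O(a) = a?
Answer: 100817/362795 ≈ 0.27789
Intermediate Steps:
q(u) = -63 - 11*u (q(u) = 3 + (-7 - 4)*(u + 6) = 3 - 11*(6 + u) = 3 + (-66 - 11*u) = -63 - 11*u)
W = -103 (W = -1*103 = -103)
(-145*(q(3) - 268) - 153597)/(-362692 + W) = (-145*((-63 - 11*3) - 268) - 153597)/(-362692 - 103) = (-145*((-63 - 33) - 268) - 153597)/(-362795) = (-145*(-96 - 268) - 153597)*(-1/362795) = (-145*(-364) - 153597)*(-1/362795) = (52780 - 153597)*(-1/362795) = -100817*(-1/362795) = 100817/362795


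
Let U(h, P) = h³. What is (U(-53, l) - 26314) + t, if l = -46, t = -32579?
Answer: -207770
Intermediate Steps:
(U(-53, l) - 26314) + t = ((-53)³ - 26314) - 32579 = (-148877 - 26314) - 32579 = -175191 - 32579 = -207770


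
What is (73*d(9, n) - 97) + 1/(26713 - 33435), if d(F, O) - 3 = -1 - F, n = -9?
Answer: -4086977/6722 ≈ -608.00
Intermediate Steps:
d(F, O) = 2 - F (d(F, O) = 3 + (-1 - F) = 2 - F)
(73*d(9, n) - 97) + 1/(26713 - 33435) = (73*(2 - 1*9) - 97) + 1/(26713 - 33435) = (73*(2 - 9) - 97) + 1/(-6722) = (73*(-7) - 97) - 1/6722 = (-511 - 97) - 1/6722 = -608 - 1/6722 = -4086977/6722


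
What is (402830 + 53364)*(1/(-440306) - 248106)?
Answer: -24917900307998389/220153 ≈ -1.1318e+11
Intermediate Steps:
(402830 + 53364)*(1/(-440306) - 248106) = 456194*(-1/440306 - 248106) = 456194*(-109242560437/440306) = -24917900307998389/220153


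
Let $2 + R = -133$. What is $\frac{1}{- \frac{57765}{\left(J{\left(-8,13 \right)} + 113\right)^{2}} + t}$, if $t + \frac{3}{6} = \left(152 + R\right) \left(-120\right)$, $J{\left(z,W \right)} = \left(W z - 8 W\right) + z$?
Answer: $- \frac{21218}{43410859} \approx -0.00048877$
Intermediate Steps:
$R = -135$ ($R = -2 - 133 = -135$)
$J{\left(z,W \right)} = z - 8 W + W z$ ($J{\left(z,W \right)} = \left(- 8 W + W z\right) + z = z - 8 W + W z$)
$t = - \frac{4081}{2}$ ($t = - \frac{1}{2} + \left(152 - 135\right) \left(-120\right) = - \frac{1}{2} + 17 \left(-120\right) = - \frac{1}{2} - 2040 = - \frac{4081}{2} \approx -2040.5$)
$\frac{1}{- \frac{57765}{\left(J{\left(-8,13 \right)} + 113\right)^{2}} + t} = \frac{1}{- \frac{57765}{\left(\left(-8 - 104 + 13 \left(-8\right)\right) + 113\right)^{2}} - \frac{4081}{2}} = \frac{1}{- \frac{57765}{\left(\left(-8 - 104 - 104\right) + 113\right)^{2}} - \frac{4081}{2}} = \frac{1}{- \frac{57765}{\left(-216 + 113\right)^{2}} - \frac{4081}{2}} = \frac{1}{- \frac{57765}{\left(-103\right)^{2}} - \frac{4081}{2}} = \frac{1}{- \frac{57765}{10609} - \frac{4081}{2}} = \frac{1}{- \frac{43410859}{21218}} = - \frac{21218}{43410859}$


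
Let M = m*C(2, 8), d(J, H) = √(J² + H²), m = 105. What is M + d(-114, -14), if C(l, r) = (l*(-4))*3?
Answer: -2520 + 2*√3298 ≈ -2405.1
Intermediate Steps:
C(l, r) = -12*l (C(l, r) = -4*l*3 = -12*l)
d(J, H) = √(H² + J²)
M = -2520 (M = 105*(-12*2) = 105*(-24) = -2520)
M + d(-114, -14) = -2520 + √((-14)² + (-114)²) = -2520 + √(196 + 12996) = -2520 + √13192 = -2520 + 2*√3298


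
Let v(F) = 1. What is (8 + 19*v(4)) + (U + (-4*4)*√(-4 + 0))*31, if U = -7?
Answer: -190 - 992*I ≈ -190.0 - 992.0*I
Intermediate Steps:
(8 + 19*v(4)) + (U + (-4*4)*√(-4 + 0))*31 = (8 + 19*1) + (-7 + (-4*4)*√(-4 + 0))*31 = (8 + 19) + (-7 - 32*I)*31 = 27 + (-7 - 32*I)*31 = 27 + (-217 - 992*I) = -190 - 992*I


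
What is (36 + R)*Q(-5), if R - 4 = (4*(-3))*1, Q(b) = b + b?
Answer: -280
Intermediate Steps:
Q(b) = 2*b
R = -8 (R = 4 + (4*(-3))*1 = 4 - 12*1 = 4 - 12 = -8)
(36 + R)*Q(-5) = (36 - 8)*(2*(-5)) = 28*(-10) = -280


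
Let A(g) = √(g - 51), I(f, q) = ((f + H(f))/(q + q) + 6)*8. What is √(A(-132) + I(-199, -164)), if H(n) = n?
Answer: √(97006 + 1681*I*√183)/41 ≈ 7.6478 + 0.88442*I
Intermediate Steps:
I(f, q) = 48 + 8*f/q (I(f, q) = ((f + f)/(q + q) + 6)*8 = ((2*f)/((2*q)) + 6)*8 = ((2*f)*(1/(2*q)) + 6)*8 = (f/q + 6)*8 = (6 + f/q)*8 = 48 + 8*f/q)
A(g) = √(-51 + g)
√(A(-132) + I(-199, -164)) = √(√(-51 - 132) + (48 + 8*(-199)/(-164))) = √(√(-183) + (48 + 8*(-199)*(-1/164))) = √(I*√183 + (48 + 398/41)) = √(I*√183 + 2366/41) = √(2366/41 + I*√183)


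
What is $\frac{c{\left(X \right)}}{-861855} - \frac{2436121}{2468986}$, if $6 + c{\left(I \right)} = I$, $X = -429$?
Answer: $- \frac{139900603703}{141860528602} \approx -0.98618$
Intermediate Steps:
$c{\left(I \right)} = -6 + I$
$\frac{c{\left(X \right)}}{-861855} - \frac{2436121}{2468986} = \frac{-6 - 429}{-861855} - \frac{2436121}{2468986} = \left(-435\right) \left(- \frac{1}{861855}\right) - \frac{2436121}{2468986} = \frac{29}{57457} - \frac{2436121}{2468986} = - \frac{139900603703}{141860528602}$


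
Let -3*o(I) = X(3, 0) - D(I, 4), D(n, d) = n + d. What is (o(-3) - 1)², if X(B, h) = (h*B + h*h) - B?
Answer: ⅑ ≈ 0.11111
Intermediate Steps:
D(n, d) = d + n
X(B, h) = h² - B + B*h (X(B, h) = (B*h + h²) - B = (h² + B*h) - B = h² - B + B*h)
o(I) = 7/3 + I/3 (o(I) = -((0² - 1*3 + 3*0) - (4 + I))/3 = -((0 - 3 + 0) + (-4 - I))/3 = -(-3 + (-4 - I))/3 = -(-7 - I)/3 = 7/3 + I/3)
(o(-3) - 1)² = ((7/3 + (⅓)*(-3)) - 1)² = ((7/3 - 1) - 1)² = (4/3 - 1)² = (⅓)² = ⅑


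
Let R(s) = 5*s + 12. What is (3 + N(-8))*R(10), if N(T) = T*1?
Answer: -310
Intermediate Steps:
N(T) = T
R(s) = 12 + 5*s
(3 + N(-8))*R(10) = (3 - 8)*(12 + 5*10) = -5*(12 + 50) = -5*62 = -310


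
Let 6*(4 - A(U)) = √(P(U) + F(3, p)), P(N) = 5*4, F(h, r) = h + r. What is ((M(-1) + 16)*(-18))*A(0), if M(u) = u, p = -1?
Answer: -1080 + 45*√22 ≈ -868.93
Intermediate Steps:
P(N) = 20
A(U) = 4 - √22/6 (A(U) = 4 - √(20 + (3 - 1))/6 = 4 - √(20 + 2)/6 = 4 - √22/6)
((M(-1) + 16)*(-18))*A(0) = ((-1 + 16)*(-18))*(4 - √22/6) = (15*(-18))*(4 - √22/6) = -270*(4 - √22/6) = -1080 + 45*√22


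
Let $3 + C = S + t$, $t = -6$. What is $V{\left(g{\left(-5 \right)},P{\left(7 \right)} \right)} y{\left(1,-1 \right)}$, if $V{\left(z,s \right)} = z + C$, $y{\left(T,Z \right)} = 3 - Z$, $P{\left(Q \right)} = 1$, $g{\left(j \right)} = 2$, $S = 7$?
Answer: $0$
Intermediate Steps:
$C = -2$ ($C = -3 + \left(7 - 6\right) = -3 + 1 = -2$)
$V{\left(z,s \right)} = -2 + z$ ($V{\left(z,s \right)} = z - 2 = -2 + z$)
$V{\left(g{\left(-5 \right)},P{\left(7 \right)} \right)} y{\left(1,-1 \right)} = \left(-2 + 2\right) \left(3 - -1\right) = 0 \left(3 + 1\right) = 0 \cdot 4 = 0$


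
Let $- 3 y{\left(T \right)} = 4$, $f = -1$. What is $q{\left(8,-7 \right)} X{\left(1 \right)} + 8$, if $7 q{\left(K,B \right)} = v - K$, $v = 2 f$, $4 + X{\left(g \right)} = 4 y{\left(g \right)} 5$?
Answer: $\frac{1088}{21} \approx 51.81$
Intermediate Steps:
$y{\left(T \right)} = - \frac{4}{3}$ ($y{\left(T \right)} = \left(- \frac{1}{3}\right) 4 = - \frac{4}{3}$)
$X{\left(g \right)} = - \frac{92}{3}$ ($X{\left(g \right)} = -4 + 4 \left(- \frac{4}{3}\right) 5 = -4 - \frac{80}{3} = - \frac{92}{3}$)
$v = -2$ ($v = 2 \left(-1\right) = -2$)
$q{\left(K,B \right)} = - \frac{2}{7} - \frac{K}{7}$ ($q{\left(K,B \right)} = \frac{-2 - K}{7} = - \frac{2}{7} - \frac{K}{7}$)
$q{\left(8,-7 \right)} X{\left(1 \right)} + 8 = \left(- \frac{2}{7} - \frac{8}{7}\right) \left(- \frac{92}{3}\right) + 8 = \left(- \frac{10}{7}\right) \left(- \frac{92}{3}\right) + 8 = \frac{920}{21} + 8 = \frac{1088}{21}$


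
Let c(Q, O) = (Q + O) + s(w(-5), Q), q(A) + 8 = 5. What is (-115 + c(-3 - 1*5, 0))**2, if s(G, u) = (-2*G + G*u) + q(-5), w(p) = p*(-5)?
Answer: 141376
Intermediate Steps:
q(A) = -3 (q(A) = -8 + 5 = -3)
w(p) = -5*p
s(G, u) = -3 - 2*G + G*u (s(G, u) = (-2*G + G*u) - 3 = -3 - 2*G + G*u)
c(Q, O) = -53 + O + 26*Q (c(Q, O) = (Q + O) + (-3 - (-10)*(-5) + (-5*(-5))*Q) = (O + Q) + (-3 - 2*25 + 25*Q) = (O + Q) + (-3 - 50 + 25*Q) = (O + Q) + (-53 + 25*Q) = -53 + O + 26*Q)
(-115 + c(-3 - 1*5, 0))**2 = (-115 + (-53 + 0 + 26*(-3 - 1*5)))**2 = (-115 + (-53 + 0 + 26*(-3 - 5)))**2 = (-115 + (-53 + 0 + 26*(-8)))**2 = (-115 + (-53 + 0 - 208))**2 = (-115 - 261)**2 = (-376)**2 = 141376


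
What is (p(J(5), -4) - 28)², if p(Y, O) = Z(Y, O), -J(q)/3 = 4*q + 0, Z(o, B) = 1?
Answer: 729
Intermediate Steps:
J(q) = -12*q (J(q) = -3*(4*q + 0) = -12*q)
p(Y, O) = 1
(p(J(5), -4) - 28)² = (1 - 28)² = (-27)² = 729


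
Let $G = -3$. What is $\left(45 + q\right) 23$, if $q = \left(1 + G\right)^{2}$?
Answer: $1127$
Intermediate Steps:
$q = 4$ ($q = \left(1 - 3\right)^{2} = \left(-2\right)^{2} = 4$)
$\left(45 + q\right) 23 = \left(45 + 4\right) 23 = 49 \cdot 23 = 1127$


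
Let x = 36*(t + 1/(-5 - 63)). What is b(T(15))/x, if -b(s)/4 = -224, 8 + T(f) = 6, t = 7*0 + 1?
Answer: 15232/603 ≈ 25.260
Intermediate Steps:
t = 1 (t = 0 + 1 = 1)
T(f) = -2 (T(f) = -8 + 6 = -2)
b(s) = 896 (b(s) = -4*(-224) = 896)
x = 603/17 (x = 36*(1 + 1/(-5 - 63)) = 36*(1 + 1/(-68)) = 36*(1 - 1/68) = 36*(67/68) = 603/17 ≈ 35.471)
b(T(15))/x = 896/(603/17) = 896*(17/603) = 15232/603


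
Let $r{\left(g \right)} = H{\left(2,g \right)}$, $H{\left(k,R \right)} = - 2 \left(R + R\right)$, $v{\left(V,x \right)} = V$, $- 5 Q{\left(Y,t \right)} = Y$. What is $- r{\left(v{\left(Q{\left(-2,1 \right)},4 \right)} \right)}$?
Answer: $\frac{8}{5} \approx 1.6$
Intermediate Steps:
$Q{\left(Y,t \right)} = - \frac{Y}{5}$
$H{\left(k,R \right)} = - 4 R$ ($H{\left(k,R \right)} = - 2 \cdot 2 R = - 4 R$)
$r{\left(g \right)} = - 4 g$
$- r{\left(v{\left(Q{\left(-2,1 \right)},4 \right)} \right)} = - \left(-4\right) \left(\left(- \frac{1}{5}\right) \left(-2\right)\right) = - \frac{\left(-4\right) 2}{5} = \left(-1\right) \left(- \frac{8}{5}\right) = \frac{8}{5}$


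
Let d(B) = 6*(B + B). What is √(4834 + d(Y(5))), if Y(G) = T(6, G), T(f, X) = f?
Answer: √4906 ≈ 70.043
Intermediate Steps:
Y(G) = 6
d(B) = 12*B (d(B) = 6*(2*B) = 12*B)
√(4834 + d(Y(5))) = √(4834 + 12*6) = √(4834 + 72) = √4906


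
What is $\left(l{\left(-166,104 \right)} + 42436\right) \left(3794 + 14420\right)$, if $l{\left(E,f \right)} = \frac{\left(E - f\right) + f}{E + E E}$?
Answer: $\frac{127533316946}{165} \approx 7.7293 \cdot 10^{8}$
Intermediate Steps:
$l{\left(E,f \right)} = \frac{E}{E + E^{2}}$
$\left(l{\left(-166,104 \right)} + 42436\right) \left(3794 + 14420\right) = \left(\frac{1}{1 - 166} + 42436\right) \left(3794 + 14420\right) = \left(\frac{1}{-165} + 42436\right) 18214 = \left(- \frac{1}{165} + 42436\right) 18214 = \frac{7001939}{165} \cdot 18214 = \frac{127533316946}{165}$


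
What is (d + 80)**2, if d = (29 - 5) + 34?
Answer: 19044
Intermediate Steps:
d = 58 (d = 24 + 34 = 58)
(d + 80)**2 = (58 + 80)**2 = 138**2 = 19044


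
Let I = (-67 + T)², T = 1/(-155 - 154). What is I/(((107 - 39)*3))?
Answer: 107163904/4869531 ≈ 22.007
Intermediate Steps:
T = -1/309 (T = 1/(-309) = -1/309 ≈ -0.0032362)
I = 428655616/95481 (I = (-67 - 1/309)² = (-20704/309)² = 428655616/95481 ≈ 4489.4)
I/(((107 - 39)*3)) = 428655616/(95481*(((107 - 39)*3))) = 428655616/(95481*((68*3))) = (428655616/95481)/204 = (428655616/95481)*(1/204) = 107163904/4869531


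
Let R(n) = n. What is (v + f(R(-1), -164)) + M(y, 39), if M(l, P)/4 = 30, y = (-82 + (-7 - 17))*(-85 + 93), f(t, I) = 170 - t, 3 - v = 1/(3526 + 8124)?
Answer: 3425099/11650 ≈ 294.00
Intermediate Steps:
v = 34949/11650 (v = 3 - 1/(3526 + 8124) = 3 - 1/11650 = 34949/11650 ≈ 2.9999)
y = -848 (y = (-82 - 24)*8 = -106*8 = -848)
M(l, P) = 120 (M(l, P) = 4*30 = 120)
(v + f(R(-1), -164)) + M(y, 39) = (34949/11650 + (170 - 1*(-1))) + 120 = (34949/11650 + (170 + 1)) + 120 = (34949/11650 + 171) + 120 = 2027099/11650 + 120 = 3425099/11650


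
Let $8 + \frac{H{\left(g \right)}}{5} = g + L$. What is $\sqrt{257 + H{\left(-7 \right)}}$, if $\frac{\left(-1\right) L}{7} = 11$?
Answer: $i \sqrt{203} \approx 14.248 i$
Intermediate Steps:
$L = -77$ ($L = \left(-7\right) 11 = -77$)
$H{\left(g \right)} = -425 + 5 g$ ($H{\left(g \right)} = -40 + 5 \left(g - 77\right) = -40 + 5 \left(-77 + g\right) = -40 + \left(-385 + 5 g\right) = -425 + 5 g$)
$\sqrt{257 + H{\left(-7 \right)}} = \sqrt{257 + \left(-425 + 5 \left(-7\right)\right)} = \sqrt{257 - 460} = \sqrt{-203} = i \sqrt{203}$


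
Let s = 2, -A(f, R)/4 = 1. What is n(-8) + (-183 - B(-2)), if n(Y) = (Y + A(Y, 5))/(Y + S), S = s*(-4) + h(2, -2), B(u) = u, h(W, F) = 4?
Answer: -180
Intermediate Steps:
A(f, R) = -4 (A(f, R) = -4*1 = -4)
S = -4 (S = 2*(-4) + 4 = -8 + 4 = -4)
n(Y) = 1 (n(Y) = (Y - 4)/(Y - 4) = (-4 + Y)/(-4 + Y) = 1)
n(-8) + (-183 - B(-2)) = 1 + (-183 - 1*(-2)) = 1 + (-183 + 2) = 1 - 181 = -180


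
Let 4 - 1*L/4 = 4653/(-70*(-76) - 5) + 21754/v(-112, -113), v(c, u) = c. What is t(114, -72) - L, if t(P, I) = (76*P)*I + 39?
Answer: -46473392537/74410 ≈ -6.2456e+5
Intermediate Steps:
t(P, I) = 39 + 76*I*P (t(P, I) = 76*I*P + 39 = 39 + 76*I*P)
L = 58741247/74410 (L = 16 - 4*(4653/(-70*(-76) - 5) + 21754/(-112)) = 16 - 4*(4653/(5320 - 5) + 21754*(-1/112)) = 16 - 4*(4653/5315 - 10877/56) = 16 - 4*(-57550687/297640) = 16 + 57550687/74410 = 58741247/74410 ≈ 789.43)
t(114, -72) - L = (39 + 76*(-72)*114) - 1*58741247/74410 = (39 - 623808) - 58741247/74410 = -623769 - 58741247/74410 = -46473392537/74410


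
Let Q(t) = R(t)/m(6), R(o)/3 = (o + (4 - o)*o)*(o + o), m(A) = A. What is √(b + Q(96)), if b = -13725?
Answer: 3*I*√94709 ≈ 923.25*I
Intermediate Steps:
R(o) = 6*o*(o + o*(4 - o)) (R(o) = 3*((o + (4 - o)*o)*(o + o)) = 3*((o + o*(4 - o))*(2*o)) = 3*(2*o*(o + o*(4 - o))) = 6*o*(o + o*(4 - o)))
Q(t) = t²*(5 - t) (Q(t) = (6*t²*(5 - t))/6 = (6*t²*(5 - t))*(⅙) = t²*(5 - t))
√(b + Q(96)) = √(-13725 + 96²*(5 - 1*96)) = √(-13725 + 9216*(5 - 96)) = √(-13725 + 9216*(-91)) = √(-13725 - 838656) = √(-852381) = 3*I*√94709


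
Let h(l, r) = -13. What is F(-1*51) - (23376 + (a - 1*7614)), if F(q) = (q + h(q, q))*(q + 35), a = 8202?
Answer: -22940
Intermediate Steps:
F(q) = (-13 + q)*(35 + q) (F(q) = (q - 13)*(q + 35) = (-13 + q)*(35 + q))
F(-1*51) - (23376 + (a - 1*7614)) = (-455 + (-1*51)² + 22*(-1*51)) - (23376 + (8202 - 1*7614)) = (-455 + (-51)² + 22*(-51)) - (23376 + (8202 - 7614)) = (-455 + 2601 - 1122) - (23376 + 588) = 1024 - 1*23964 = 1024 - 23964 = -22940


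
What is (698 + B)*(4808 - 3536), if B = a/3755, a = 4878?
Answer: 3340104096/3755 ≈ 8.8951e+5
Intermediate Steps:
B = 4878/3755 ≈ 1.2991
(698 + B)*(4808 - 3536) = (698 + 4878/3755)*(4808 - 3536) = (2625868/3755)*1272 = 3340104096/3755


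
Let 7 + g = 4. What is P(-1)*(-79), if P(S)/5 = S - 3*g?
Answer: -3160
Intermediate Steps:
g = -3 (g = -7 + 4 = -3)
P(S) = 45 + 5*S (P(S) = 5*(S - 3*(-3)) = 5*(S + 9) = 5*(9 + S) = 45 + 5*S)
P(-1)*(-79) = (45 + 5*(-1))*(-79) = (45 - 5)*(-79) = 40*(-79) = -3160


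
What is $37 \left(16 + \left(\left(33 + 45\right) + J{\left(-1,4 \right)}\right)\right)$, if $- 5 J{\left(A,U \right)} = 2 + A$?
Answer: $\frac{17353}{5} \approx 3470.6$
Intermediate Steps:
$J{\left(A,U \right)} = - \frac{2}{5} - \frac{A}{5}$ ($J{\left(A,U \right)} = - \frac{2 + A}{5} = - \frac{2}{5} - \frac{A}{5}$)
$37 \left(16 + \left(\left(33 + 45\right) + J{\left(-1,4 \right)}\right)\right) = 37 \left(16 + \left(\left(33 + 45\right) - \frac{1}{5}\right)\right) = 37 \left(16 + \left(78 + \left(- \frac{2}{5} + \frac{1}{5}\right)\right)\right) = 37 \left(16 + \left(78 - \frac{1}{5}\right)\right) = 37 \left(16 + \frac{389}{5}\right) = 37 \cdot \frac{469}{5} = \frac{17353}{5}$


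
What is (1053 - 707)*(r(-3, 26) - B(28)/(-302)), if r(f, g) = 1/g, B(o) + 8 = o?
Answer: 71103/1963 ≈ 36.222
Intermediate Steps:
B(o) = -8 + o
(1053 - 707)*(r(-3, 26) - B(28)/(-302)) = (1053 - 707)*(1/26 - (-8 + 28)/(-302)) = 346*(1/26 - 20*(-1)/302) = 346*(1/26 - 1*(-10/151)) = 346*(1/26 + 10/151) = 346*(411/3926) = 71103/1963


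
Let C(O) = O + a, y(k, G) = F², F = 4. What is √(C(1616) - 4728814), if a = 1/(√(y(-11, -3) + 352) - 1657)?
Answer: √(-35626848088845831895 - 10981124*√23)/2745281 ≈ 2174.2*I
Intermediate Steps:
y(k, G) = 16 (y(k, G) = 4² = 16)
a = 1/(-1657 + 4*√23) (a = 1/(√(16 + 352) - 1657) = 1/(√368 - 1657) = 1/(4*√23 - 1657) = 1/(-1657 + 4*√23) ≈ -0.00061057)
C(O) = -1657/2745281 + O - 4*√23/2745281 (C(O) = O + (-1657/2745281 - 4*√23/2745281) = -1657/2745281 + O - 4*√23/2745281)
√(C(1616) - 4728814) = √((-1657/2745281 + 1616 - 4*√23/2745281) - 4728814) = √((4436372439/2745281 - 4*√23/2745281) - 4728814) = √(-12977486854295/2745281 - 4*√23/2745281)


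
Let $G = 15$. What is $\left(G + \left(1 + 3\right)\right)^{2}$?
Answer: $361$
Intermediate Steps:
$\left(G + \left(1 + 3\right)\right)^{2} = \left(15 + \left(1 + 3\right)\right)^{2} = \left(15 + 4\right)^{2} = 19^{2} = 361$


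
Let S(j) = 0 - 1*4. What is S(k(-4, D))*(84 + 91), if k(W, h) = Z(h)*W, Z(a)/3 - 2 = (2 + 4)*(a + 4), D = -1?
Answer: -700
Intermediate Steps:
Z(a) = 78 + 18*a (Z(a) = 6 + 3*((2 + 4)*(a + 4)) = 6 + 3*(6*(4 + a)) = 6 + 3*(24 + 6*a) = 6 + (72 + 18*a) = 78 + 18*a)
k(W, h) = W*(78 + 18*h) (k(W, h) = (78 + 18*h)*W = W*(78 + 18*h))
S(j) = -4 (S(j) = 0 - 4 = -4)
S(k(-4, D))*(84 + 91) = -4*(84 + 91) = -4*175 = -700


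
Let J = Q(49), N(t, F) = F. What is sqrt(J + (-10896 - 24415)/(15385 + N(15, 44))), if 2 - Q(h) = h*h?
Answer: I*sqrt(571636457778)/15429 ≈ 49.003*I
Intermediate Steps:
Q(h) = 2 - h**2 (Q(h) = 2 - h*h = 2 - h**2)
J = -2399 (J = 2 - 1*49**2 = 2 - 1*2401 = 2 - 2401 = -2399)
sqrt(J + (-10896 - 24415)/(15385 + N(15, 44))) = sqrt(-2399 + (-10896 - 24415)/(15385 + 44)) = sqrt(-2399 - 35311/15429) = sqrt(-37049482/15429) = I*sqrt(571636457778)/15429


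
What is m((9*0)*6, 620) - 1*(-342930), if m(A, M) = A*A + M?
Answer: 343550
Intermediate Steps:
m(A, M) = M + A**2 (m(A, M) = A**2 + M = M + A**2)
m((9*0)*6, 620) - 1*(-342930) = (620 + ((9*0)*6)**2) - 1*(-342930) = (620 + (0*6)**2) + 342930 = (620 + 0**2) + 342930 = (620 + 0) + 342930 = 620 + 342930 = 343550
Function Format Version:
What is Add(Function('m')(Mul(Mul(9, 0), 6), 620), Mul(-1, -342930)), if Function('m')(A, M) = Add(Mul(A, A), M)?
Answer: 343550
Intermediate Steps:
Function('m')(A, M) = Add(M, Pow(A, 2)) (Function('m')(A, M) = Add(Pow(A, 2), M) = Add(M, Pow(A, 2)))
Add(Function('m')(Mul(Mul(9, 0), 6), 620), Mul(-1, -342930)) = Add(Add(620, Pow(Mul(Mul(9, 0), 6), 2)), Mul(-1, -342930)) = Add(Add(620, Pow(Mul(0, 6), 2)), 342930) = Add(Add(620, Pow(0, 2)), 342930) = Add(Add(620, 0), 342930) = Add(620, 342930) = 343550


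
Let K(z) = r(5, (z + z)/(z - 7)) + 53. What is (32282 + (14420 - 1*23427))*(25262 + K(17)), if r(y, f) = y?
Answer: 589323000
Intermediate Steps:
K(z) = 58 (K(z) = 5 + 53 = 58)
(32282 + (14420 - 1*23427))*(25262 + K(17)) = (32282 + (14420 - 1*23427))*(25262 + 58) = (32282 + (14420 - 23427))*25320 = (32282 - 9007)*25320 = 23275*25320 = 589323000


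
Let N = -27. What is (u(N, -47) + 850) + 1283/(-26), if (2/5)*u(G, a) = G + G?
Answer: 17307/26 ≈ 665.65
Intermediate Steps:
u(G, a) = 5*G (u(G, a) = 5*(G + G)/2 = 5*(2*G)/2 = 5*G)
(u(N, -47) + 850) + 1283/(-26) = (5*(-27) + 850) + 1283/(-26) = (-135 + 850) + 1283*(-1/26) = 715 - 1283/26 = 17307/26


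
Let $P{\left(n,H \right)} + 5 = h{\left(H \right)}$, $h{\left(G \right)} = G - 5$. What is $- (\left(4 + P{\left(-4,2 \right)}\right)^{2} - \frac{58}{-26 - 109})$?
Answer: $- \frac{2218}{135} \approx -16.43$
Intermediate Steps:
$h{\left(G \right)} = -5 + G$
$P{\left(n,H \right)} = -10 + H$ ($P{\left(n,H \right)} = -5 + \left(-5 + H\right) = -10 + H$)
$- (\left(4 + P{\left(-4,2 \right)}\right)^{2} - \frac{58}{-26 - 109}) = - (\left(4 + \left(-10 + 2\right)\right)^{2} - \frac{58}{-26 - 109}) = - (\left(4 - 8\right)^{2} - \frac{58}{-135}) = - (\left(-4\right)^{2} - - \frac{58}{135}) = - (16 + \frac{58}{135}) = \left(-1\right) \frac{2218}{135} = - \frac{2218}{135}$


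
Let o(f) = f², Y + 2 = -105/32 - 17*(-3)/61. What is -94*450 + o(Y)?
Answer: -161100568871/3810304 ≈ -42280.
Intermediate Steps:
Y = -8677/1952 (Y = -2 + (-105/32 - 17*(-3)/61) = -2 + (-105*1/32 + 51*(1/61)) = -2 + (-105/32 + 51/61) = -2 - 4773/1952 = -8677/1952 ≈ -4.4452)
-94*450 + o(Y) = -94*450 + (-8677/1952)² = -42300 + 75290329/3810304 = -161100568871/3810304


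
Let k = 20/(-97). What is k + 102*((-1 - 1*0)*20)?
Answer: -197900/97 ≈ -2040.2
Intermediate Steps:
k = -20/97 (k = 20*(-1/97) = -20/97 ≈ -0.20619)
k + 102*((-1 - 1*0)*20) = -20/97 + 102*((-1 - 1*0)*20) = -20/97 + 102*((-1 + 0)*20) = -20/97 + 102*(-1*20) = -20/97 + 102*(-20) = -20/97 - 2040 = -197900/97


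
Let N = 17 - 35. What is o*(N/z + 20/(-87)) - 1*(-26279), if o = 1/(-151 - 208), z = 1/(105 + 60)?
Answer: 821030417/31233 ≈ 26287.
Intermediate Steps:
z = 1/165 ≈ 0.0060606
N = -18
o = -1/359 (o = 1/(-359) = -1/359 ≈ -0.0027855)
o*(N/z + 20/(-87)) - 1*(-26279) = -(-18/1/165 + 20/(-87))/359 - 1*(-26279) = -(-18*165 + 20*(-1/87))/359 + 26279 = -(-2970 - 20/87)/359 + 26279 = -1/359*(-258410/87) + 26279 = 258410/31233 + 26279 = 821030417/31233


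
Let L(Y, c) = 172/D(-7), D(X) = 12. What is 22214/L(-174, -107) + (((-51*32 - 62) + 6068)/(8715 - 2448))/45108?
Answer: 348873139311/225106462 ≈ 1549.8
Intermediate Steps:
L(Y, c) = 43/3 (L(Y, c) = 172/12 = 172*(1/12) = 43/3)
22214/L(-174, -107) + (((-51*32 - 62) + 6068)/(8715 - 2448))/45108 = 22214/(43/3) + (((-51*32 - 62) + 6068)/(8715 - 2448))/45108 = 22214*(3/43) + (((-1632 - 62) + 6068)/6267)*(1/45108) = 66642/43 + ((-1694 + 6068)*(1/6267))*(1/45108) = 66642/43 + (4374*(1/6267))*(1/45108) = 66642/43 + (1458/2089)*(1/45108) = 66642/43 + 81/5235034 = 348873139311/225106462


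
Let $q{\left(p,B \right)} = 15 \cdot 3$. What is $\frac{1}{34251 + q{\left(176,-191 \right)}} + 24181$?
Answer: $\frac{829311577}{34296} \approx 24181.0$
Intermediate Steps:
$q{\left(p,B \right)} = 45$
$\frac{1}{34251 + q{\left(176,-191 \right)}} + 24181 = \frac{1}{34251 + 45} + 24181 = \frac{1}{34296} + 24181 = \frac{829311577}{34296}$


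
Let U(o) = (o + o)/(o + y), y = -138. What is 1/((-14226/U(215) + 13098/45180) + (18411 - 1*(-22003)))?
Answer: 323790/12260905223 ≈ 2.6408e-5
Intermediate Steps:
U(o) = 2*o/(-138 + o) (U(o) = (o + o)/(o - 138) = (2*o)/(-138 + o) = 2*o/(-138 + o))
1/((-14226/U(215) + 13098/45180) + (18411 - 1*(-22003))) = 1/((-14226/(2*215/(-138 + 215)) + 13098/45180) + (18411 - 1*(-22003))) = 1/((-14226/(2*215/77) + 13098*(1/45180)) + (18411 + 22003)) = 1/((-14226/(2*215*(1/77)) + 2183/7530) + 40414) = 1/((-14226/430/77 + 2183/7530) + 40414) = 1/((-14226*77/430 + 2183/7530) + 40414) = 1/((-547701/215 + 2183/7530) + 40414) = 1/(-824743837/323790 + 40414) = 1/(12260905223/323790) = 323790/12260905223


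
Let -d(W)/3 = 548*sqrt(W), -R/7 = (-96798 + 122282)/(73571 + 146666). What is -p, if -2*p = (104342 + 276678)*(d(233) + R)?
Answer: -33984697880/220237 - 313198440*sqrt(233) ≈ -4.7809e+9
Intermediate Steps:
R = -178388/220237 (R = -7*(-96798 + 122282)/(73571 + 146666) = -178388/220237 ≈ -0.80998)
d(W) = -1644*sqrt(W)
p = 33984697880/220237 + 313198440*sqrt(233) (p = -(104342 + 276678)*(-1644*sqrt(233) - 178388/220237)/2 = -190510*(-178388/220237 - 1644*sqrt(233)) = -(-67969395760/220237 - 626396880*sqrt(233))/2 = 33984697880/220237 + 313198440*sqrt(233) ≈ 4.7809e+9)
-p = -(33984697880/220237 + 313198440*sqrt(233)) = -33984697880/220237 - 313198440*sqrt(233)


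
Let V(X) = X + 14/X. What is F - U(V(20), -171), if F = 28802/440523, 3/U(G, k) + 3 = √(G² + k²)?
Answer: 9447963622/145179200403 - 30*√36629/329561 ≈ 0.047656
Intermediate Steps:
U(G, k) = 3/(-3 + √(G² + k²))
F = 28802/440523 (F = 28802*(1/440523) = 28802/440523 ≈ 0.065381)
F - U(V(20), -171) = 28802/440523 - 3/(-3 + √((20 + 14/20)² + (-171)²)) = 28802/440523 - 3/(-3 + √((20 + 14*(1/20))² + 29241)) = 28802/440523 - 3/(-3 + √((20 + 7/10)² + 29241)) = 28802/440523 - 3/(-3 + √((207/10)² + 29241)) = 28802/440523 - 3/(-3 + √(42849/100 + 29241)) = 28802/440523 - 3/(-3 + √(2966949/100)) = 28802/440523 - 3/(-3 + 9*√36629/10)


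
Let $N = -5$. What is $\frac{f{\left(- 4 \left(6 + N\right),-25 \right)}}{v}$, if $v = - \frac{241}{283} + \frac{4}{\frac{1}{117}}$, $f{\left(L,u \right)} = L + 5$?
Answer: $\frac{283}{132203} \approx 0.0021406$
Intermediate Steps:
$f{\left(L,u \right)} = 5 + L$
$v = \frac{132203}{283}$ ($v = \left(-241\right) \frac{1}{283} + 4 \frac{1}{\frac{1}{117}} = - \frac{241}{283} + 4 \cdot 117 = - \frac{241}{283} + 468 = \frac{132203}{283} \approx 467.15$)
$\frac{f{\left(- 4 \left(6 + N\right),-25 \right)}}{v} = \frac{5 - 4 \left(6 - 5\right)}{\frac{132203}{283}} = \left(5 - 4\right) \frac{283}{132203} = 1 \cdot \frac{283}{132203} = \frac{283}{132203}$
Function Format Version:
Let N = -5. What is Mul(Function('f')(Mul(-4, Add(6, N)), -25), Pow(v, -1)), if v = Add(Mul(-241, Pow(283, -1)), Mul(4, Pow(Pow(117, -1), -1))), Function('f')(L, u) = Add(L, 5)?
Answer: Rational(283, 132203) ≈ 0.0021406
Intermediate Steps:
Function('f')(L, u) = Add(5, L)
v = Rational(132203, 283) (v = Add(Mul(-241, Rational(1, 283)), Mul(4, Pow(Rational(1, 117), -1))) = Add(Rational(-241, 283), Mul(4, 117)) = Add(Rational(-241, 283), 468) = Rational(132203, 283) ≈ 467.15)
Mul(Function('f')(Mul(-4, Add(6, N)), -25), Pow(v, -1)) = Mul(Add(5, Mul(-4, Add(6, -5))), Pow(Rational(132203, 283), -1)) = Mul(Add(5, Mul(-4, 1)), Rational(283, 132203)) = Mul(Add(5, -4), Rational(283, 132203)) = Mul(1, Rational(283, 132203)) = Rational(283, 132203)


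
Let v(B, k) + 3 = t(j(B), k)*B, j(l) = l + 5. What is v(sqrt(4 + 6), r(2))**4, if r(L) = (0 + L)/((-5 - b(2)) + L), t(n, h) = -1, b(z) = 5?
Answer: 721 + 228*sqrt(10) ≈ 1442.0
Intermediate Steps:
j(l) = 5 + l
r(L) = L/(-10 + L) (r(L) = (0 + L)/((-5 - 1*5) + L) = L/((-5 - 5) + L) = L/(-10 + L))
v(B, k) = -3 - B
v(sqrt(4 + 6), r(2))**4 = (-3 - sqrt(4 + 6))**4 = (-3 - sqrt(10))**4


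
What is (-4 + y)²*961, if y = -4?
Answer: 61504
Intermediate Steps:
(-4 + y)²*961 = (-4 - 4)²*961 = (-8)²*961 = 64*961 = 61504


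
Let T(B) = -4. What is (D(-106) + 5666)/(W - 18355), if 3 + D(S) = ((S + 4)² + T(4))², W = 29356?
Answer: 36055221/3667 ≈ 9832.3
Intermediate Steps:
D(S) = -3 + (-4 + (4 + S)²)² (D(S) = -3 + ((S + 4)² - 4)² = -3 + ((4 + S)² - 4)² = -3 + (-4 + (4 + S)²)²)
(D(-106) + 5666)/(W - 18355) = ((-3 + (-4 + (4 - 106)²)²) + 5666)/(29356 - 18355) = ((-3 + (-4 + (-102)²)²) + 5666)/11001 = ((-3 + (-4 + 10404)²) + 5666)*(1/11001) = ((-3 + 10400²) + 5666)*(1/11001) = ((-3 + 108160000) + 5666)*(1/11001) = (108159997 + 5666)*(1/11001) = 108165663*(1/11001) = 36055221/3667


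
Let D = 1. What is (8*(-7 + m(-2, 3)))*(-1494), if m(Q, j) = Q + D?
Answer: 95616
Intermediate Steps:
m(Q, j) = 1 + Q (m(Q, j) = Q + 1 = 1 + Q)
(8*(-7 + m(-2, 3)))*(-1494) = (8*(-7 + (1 - 2)))*(-1494) = (8*(-7 - 1))*(-1494) = (8*(-8))*(-1494) = -64*(-1494) = 95616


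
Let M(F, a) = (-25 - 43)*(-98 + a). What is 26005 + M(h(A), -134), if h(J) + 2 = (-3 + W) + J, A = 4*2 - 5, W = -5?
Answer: 41781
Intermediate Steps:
A = 3 (A = 8 - 5 = 3)
h(J) = -10 + J (h(J) = -2 + ((-3 - 5) + J) = -2 + (-8 + J) = -10 + J)
M(F, a) = 6664 - 68*a (M(F, a) = -68*(-98 + a) = 6664 - 68*a)
26005 + M(h(A), -134) = 26005 + (6664 - 68*(-134)) = 26005 + (6664 + 9112) = 26005 + 15776 = 41781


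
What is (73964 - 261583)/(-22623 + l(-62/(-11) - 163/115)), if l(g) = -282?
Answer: 187619/22905 ≈ 8.1912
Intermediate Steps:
(73964 - 261583)/(-22623 + l(-62/(-11) - 163/115)) = (73964 - 261583)/(-22623 - 282) = -187619/(-22905) = -187619*(-1/22905) = 187619/22905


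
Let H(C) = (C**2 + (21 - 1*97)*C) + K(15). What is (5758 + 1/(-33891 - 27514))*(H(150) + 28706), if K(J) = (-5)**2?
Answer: 14083046231859/61405 ≈ 2.2935e+8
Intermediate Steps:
K(J) = 25
H(C) = 25 + C**2 - 76*C (H(C) = (C**2 + (21 - 1*97)*C) + 25 = (C**2 + (21 - 97)*C) + 25 = (C**2 - 76*C) + 25 = 25 + C**2 - 76*C)
(5758 + 1/(-33891 - 27514))*(H(150) + 28706) = (5758 + 1/(-33891 - 27514))*((25 + 150**2 - 76*150) + 28706) = (5758 + 1/(-61405))*((25 + 22500 - 11400) + 28706) = (5758 - 1/61405)*(11125 + 28706) = (353569989/61405)*39831 = 14083046231859/61405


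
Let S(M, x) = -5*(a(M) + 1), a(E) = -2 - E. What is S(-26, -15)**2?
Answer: 15625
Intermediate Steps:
S(M, x) = 5 + 5*M (S(M, x) = -5*((-2 - M) + 1) = -5*(-1 - M) = 5 + 5*M)
S(-26, -15)**2 = (5 + 5*(-26))**2 = (5 - 130)**2 = (-125)**2 = 15625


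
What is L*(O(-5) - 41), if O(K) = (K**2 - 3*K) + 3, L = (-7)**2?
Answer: 98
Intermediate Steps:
L = 49
O(K) = 3 + K**2 - 3*K
L*(O(-5) - 41) = 49*((3 + (-5)**2 - 3*(-5)) - 41) = 49*((3 + 25 + 15) - 41) = 49*(43 - 41) = 49*2 = 98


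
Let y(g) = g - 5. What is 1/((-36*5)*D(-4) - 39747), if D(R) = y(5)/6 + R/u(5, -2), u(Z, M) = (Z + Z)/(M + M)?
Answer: -1/40035 ≈ -2.4978e-5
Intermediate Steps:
y(g) = -5 + g
u(Z, M) = Z/M (u(Z, M) = (2*Z)/((2*M)) = (2*Z)*(1/(2*M)) = Z/M)
D(R) = -2*R/5 (D(R) = (-5 + 5)/6 + R/((5/(-2))) = 0*(⅙) + R/((5*(-½))) = 0 + R/(-5/2) = 0 + R*(-⅖) = 0 - 2*R/5 = -2*R/5)
1/((-36*5)*D(-4) - 39747) = 1/((-36*5)*(-⅖*(-4)) - 39747) = 1/(-180*8/5 - 39747) = 1/(-288 - 39747) = 1/(-40035) = -1/40035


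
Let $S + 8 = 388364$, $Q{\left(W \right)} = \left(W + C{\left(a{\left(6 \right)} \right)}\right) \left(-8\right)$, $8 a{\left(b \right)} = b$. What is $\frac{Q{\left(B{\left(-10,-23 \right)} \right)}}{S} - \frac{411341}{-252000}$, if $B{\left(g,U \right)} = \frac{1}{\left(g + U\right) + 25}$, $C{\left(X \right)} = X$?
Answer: $\frac{1901731969}{1165068000} \approx 1.6323$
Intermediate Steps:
$a{\left(b \right)} = \frac{b}{8}$
$B{\left(g,U \right)} = \frac{1}{25 + U + g}$ ($B{\left(g,U \right)} = \frac{1}{\left(U + g\right) + 25} = \frac{1}{25 + U + g}$)
$Q{\left(W \right)} = -6 - 8 W$ ($Q{\left(W \right)} = \left(W + \frac{1}{8} \cdot 6\right) \left(-8\right) = \left(W + \frac{3}{4}\right) \left(-8\right) = \left(\frac{3}{4} + W\right) \left(-8\right) = -6 - 8 W$)
$S = 388356$ ($S = -8 + 388364 = 388356$)
$\frac{Q{\left(B{\left(-10,-23 \right)} \right)}}{S} - \frac{411341}{-252000} = \frac{-6 - \frac{8}{25 - 23 - 10}}{388356} - \frac{411341}{-252000} = \left(-6 - \frac{8}{-8}\right) \frac{1}{388356} - - \frac{58763}{36000} = \left(-6 - -1\right) \frac{1}{388356} + \frac{58763}{36000} = \left(-6 + 1\right) \frac{1}{388356} + \frac{58763}{36000} = \left(-5\right) \frac{1}{388356} + \frac{58763}{36000} = - \frac{5}{388356} + \frac{58763}{36000} = \frac{1901731969}{1165068000}$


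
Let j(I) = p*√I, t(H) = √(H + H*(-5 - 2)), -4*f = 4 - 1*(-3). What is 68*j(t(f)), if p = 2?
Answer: 68*2^(¾)*21^(¼) ≈ 244.81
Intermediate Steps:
f = -7/4 (f = -(4 - 1*(-3))/4 = -(4 + 3)/4 = -¼*7 = -7/4 ≈ -1.7500)
t(H) = √6*√(-H) (t(H) = √(H + H*(-7)) = √(H - 7*H) = √(-6*H) = √6*√(-H))
j(I) = 2*√I
68*j(t(f)) = 68*(2*√(√6*√(-1*(-7/4)))) = 68*(2*√(√6*√(7/4))) = 68*(2*√(√6*(√7/2))) = 68*(2*√(√42/2)) = 68*(2*(2^(¾)*21^(¼)/2)) = 68*(2^(¾)*21^(¼)) = 68*2^(¾)*21^(¼)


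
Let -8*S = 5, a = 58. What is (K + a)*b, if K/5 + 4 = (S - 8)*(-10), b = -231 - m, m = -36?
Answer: -366015/4 ≈ -91504.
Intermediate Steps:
S = -5/8 (S = -⅛*5 = -5/8 ≈ -0.62500)
b = -195 (b = -231 - 1*(-36) = -231 + 36 = -195)
K = 1645/4 (K = -20 + 5*((-5/8 - 8)*(-10)) = -20 + 5*(-69/8*(-10)) = -20 + 5*(345/4) = -20 + 1725/4 = 1645/4 ≈ 411.25)
(K + a)*b = (1645/4 + 58)*(-195) = (1877/4)*(-195) = -366015/4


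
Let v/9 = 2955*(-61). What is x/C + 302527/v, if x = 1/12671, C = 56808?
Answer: -8065304414083/43250034284280 ≈ -0.18648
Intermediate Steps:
v = -1622295 (v = 9*(2955*(-61)) = 9*(-180255) = -1622295)
x = 1/12671 ≈ 7.8920e-5
x/C + 302527/v = (1/12671)/56808 + 302527/(-1622295) = (1/12671)*(1/56808) + 302527*(-1/1622295) = 1/719814168 - 302527/1622295 = -8065304414083/43250034284280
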